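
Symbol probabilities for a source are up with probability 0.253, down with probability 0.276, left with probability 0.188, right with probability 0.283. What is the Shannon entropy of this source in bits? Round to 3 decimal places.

H = −Σ pᵢ log₂ pᵢ.
−0.253·log₂(0.253) = 0.5016
−0.276·log₂(0.276) = 0.5126
−0.188·log₂(0.188) = 0.4533
−0.283·log₂(0.283) = 0.5154
Sum ≈ 1.9829 → 1.983 bits.

1.983 bits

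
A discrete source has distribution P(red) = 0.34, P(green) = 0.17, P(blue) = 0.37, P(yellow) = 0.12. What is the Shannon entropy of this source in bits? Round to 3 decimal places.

H = −Σ pᵢ log₂ pᵢ.
−0.34·log₂(0.34) = 0.5292
−0.17·log₂(0.17) = 0.4346
−0.37·log₂(0.37) = 0.5307
−0.12·log₂(0.12) = 0.3671
Sum ≈ 1.8616 → 1.862 bits.

1.862 bits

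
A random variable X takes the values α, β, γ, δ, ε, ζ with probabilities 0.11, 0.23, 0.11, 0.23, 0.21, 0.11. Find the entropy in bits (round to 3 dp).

H = −Σ pᵢ log₂ pᵢ.
−0.11·log₂(0.11) = 0.3503
−0.23·log₂(0.23) = 0.4877
−0.11·log₂(0.11) = 0.3503
−0.23·log₂(0.23) = 0.4877
−0.21·log₂(0.21) = 0.4728
−0.11·log₂(0.11) = 0.3503
Sum ≈ 2.4990 → 2.499 bits.

2.499 bits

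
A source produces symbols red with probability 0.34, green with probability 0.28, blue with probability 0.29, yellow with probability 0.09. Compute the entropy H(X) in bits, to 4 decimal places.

1.8740 bits

H = −Σ pᵢ log₂ pᵢ.
−0.34·log₂(0.34) = 0.5292
−0.28·log₂(0.28) = 0.5142
−0.29·log₂(0.29) = 0.5179
−0.09·log₂(0.09) = 0.3127
Sum ≈ 1.8740 → 1.8740 bits.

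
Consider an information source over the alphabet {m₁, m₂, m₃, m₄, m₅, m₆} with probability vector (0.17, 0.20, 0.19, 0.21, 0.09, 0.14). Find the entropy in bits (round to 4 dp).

2.5368 bits

H = −Σ pᵢ log₂ pᵢ.
−0.17·log₂(0.17) = 0.4346
−0.20·log₂(0.20) = 0.4644
−0.19·log₂(0.19) = 0.4552
−0.21·log₂(0.21) = 0.4728
−0.09·log₂(0.09) = 0.3127
−0.14·log₂(0.14) = 0.3971
Sum ≈ 2.5368 → 2.5368 bits.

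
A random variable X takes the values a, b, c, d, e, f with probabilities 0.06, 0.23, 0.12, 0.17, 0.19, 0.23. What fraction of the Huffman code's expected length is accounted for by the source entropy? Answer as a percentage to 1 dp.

Entropy H = −Σ p log₂ p ≈ 2.4757 bits.
Huffman merges: 3/50+3/25→9/50; 17/100+9/50→7/20; 19/100+23/100→21/50; 23/100+7/20→29/50; 21/50+29/50→1. L = 253/100 ≈ 2.5300.
Efficiency = H/L = 2.4757/2.5300 = 97.9%.

97.9%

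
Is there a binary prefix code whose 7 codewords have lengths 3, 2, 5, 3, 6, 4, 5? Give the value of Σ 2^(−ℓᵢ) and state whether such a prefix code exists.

0.640625; yes

With common denominator 2^6 = 64: Σ 2^(−ℓᵢ) = 8/64 + 16/64 + 2/64 + 8/64 + 1/64 + 4/64 + 2/64 = 41/64 = 0.640625.
Kraft's inequality requires Σ ≤ 1; here Σ = 0.640625 ≤ 1, so such a prefix code exists.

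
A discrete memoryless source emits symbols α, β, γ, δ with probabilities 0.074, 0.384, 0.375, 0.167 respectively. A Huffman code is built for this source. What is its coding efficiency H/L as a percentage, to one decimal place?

Entropy H = −Σ p log₂ p ≈ 1.7701 bits.
Huffman merges: 37/500+167/1000→241/1000; 241/1000+3/8→77/125; 48/125+77/125→1. L = 1857/1000 ≈ 1.8570.
Efficiency = H/L = 1.7701/1.8570 = 95.3%.

95.3%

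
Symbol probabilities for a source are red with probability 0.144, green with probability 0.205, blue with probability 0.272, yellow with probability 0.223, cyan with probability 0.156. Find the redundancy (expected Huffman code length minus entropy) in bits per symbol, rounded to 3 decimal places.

0.017 bits

Entropy H = −Σ p log₂ p ≈ 2.2831 bits.
Huffman merges: 18/125+39/250→3/10; 41/200+223/1000→107/250; 34/125+3/10→143/250; 107/250+143/250→1. L = 23/10 ≈ 2.3000.
L − H = 2.3000 − 2.2831 = 0.017 bits.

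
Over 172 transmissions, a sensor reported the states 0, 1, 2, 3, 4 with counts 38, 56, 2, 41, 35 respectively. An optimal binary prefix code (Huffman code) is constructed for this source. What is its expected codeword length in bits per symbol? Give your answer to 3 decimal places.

Probabilities are the counts divided by 172.
Repeatedly combine the two least-probable nodes; the expected code length is the sum of the merged weights.
merge 1/86 + 35/172 → 37/172
merge 37/172 + 19/86 → 75/172
merge 41/172 + 14/43 → 97/172
merge 75/172 + 97/172 → 1
L = 37/172 + 75/172 + 97/172 + 1 = 381/172 ≈ 2.215 bits/symbol.

2.215 bits/symbol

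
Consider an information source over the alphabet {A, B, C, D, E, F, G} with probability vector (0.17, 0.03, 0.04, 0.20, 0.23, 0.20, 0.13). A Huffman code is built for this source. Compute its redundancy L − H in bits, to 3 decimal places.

0.069 bits

Entropy H = −Σ p log₂ p ≈ 2.5712 bits.
Huffman merges: 3/100+1/25→7/100; 7/100+13/100→1/5; 17/100+1/5→37/100; 1/5+1/5→2/5; 23/100+37/100→3/5; 2/5+3/5→1. L = 66/25 ≈ 2.6400.
L − H = 2.6400 − 2.5712 = 0.069 bits.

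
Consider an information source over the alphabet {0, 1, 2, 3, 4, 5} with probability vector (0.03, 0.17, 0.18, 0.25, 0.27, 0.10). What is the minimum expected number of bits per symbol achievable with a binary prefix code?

Repeatedly combine the two least-probable nodes; the expected code length is the sum of the merged weights.
merge 3/100 + 1/10 → 13/100
merge 13/100 + 17/100 → 3/10
merge 9/50 + 1/4 → 43/100
merge 27/100 + 3/10 → 57/100
merge 43/100 + 57/100 → 1
L = 13/100 + 3/10 + 43/100 + 57/100 + 1 = 243/100 = 2.43 bits/symbol.

2.43 bits/symbol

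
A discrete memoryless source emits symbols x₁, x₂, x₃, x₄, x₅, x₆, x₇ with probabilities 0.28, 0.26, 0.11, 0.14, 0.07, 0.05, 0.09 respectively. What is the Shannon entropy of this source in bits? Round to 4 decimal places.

2.5642 bits

H = −Σ pᵢ log₂ pᵢ.
−0.28·log₂(0.28) = 0.5142
−0.26·log₂(0.26) = 0.5053
−0.11·log₂(0.11) = 0.3503
−0.14·log₂(0.14) = 0.3971
−0.07·log₂(0.07) = 0.2686
−0.05·log₂(0.05) = 0.2161
−0.09·log₂(0.09) = 0.3127
Sum ≈ 2.5642 → 2.5642 bits.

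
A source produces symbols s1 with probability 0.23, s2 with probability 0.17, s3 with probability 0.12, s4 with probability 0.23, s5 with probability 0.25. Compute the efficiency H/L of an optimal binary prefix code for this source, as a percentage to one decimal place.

99.4%

Entropy H = −Σ p log₂ p ≈ 2.2770 bits.
Huffman merges: 3/25+17/100→29/100; 23/100+23/100→23/50; 1/4+29/100→27/50; 23/50+27/50→1. L = 229/100 ≈ 2.2900.
Efficiency = H/L = 2.2770/2.2900 = 99.4%.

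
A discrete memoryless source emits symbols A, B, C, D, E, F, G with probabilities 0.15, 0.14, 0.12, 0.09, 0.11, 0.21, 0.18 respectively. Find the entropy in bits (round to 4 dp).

H = −Σ pᵢ log₂ pᵢ.
−0.15·log₂(0.15) = 0.4105
−0.14·log₂(0.14) = 0.3971
−0.12·log₂(0.12) = 0.3671
−0.09·log₂(0.09) = 0.3127
−0.11·log₂(0.11) = 0.3503
−0.21·log₂(0.21) = 0.4728
−0.18·log₂(0.18) = 0.4453
Sum ≈ 2.7558 → 2.7558 bits.

2.7558 bits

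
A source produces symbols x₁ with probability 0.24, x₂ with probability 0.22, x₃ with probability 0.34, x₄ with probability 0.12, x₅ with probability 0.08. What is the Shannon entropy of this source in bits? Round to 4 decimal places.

2.1625 bits

H = −Σ pᵢ log₂ pᵢ.
−0.24·log₂(0.24) = 0.4941
−0.22·log₂(0.22) = 0.4806
−0.34·log₂(0.34) = 0.5292
−0.12·log₂(0.12) = 0.3671
−0.08·log₂(0.08) = 0.2915
Sum ≈ 2.1625 → 2.1625 bits.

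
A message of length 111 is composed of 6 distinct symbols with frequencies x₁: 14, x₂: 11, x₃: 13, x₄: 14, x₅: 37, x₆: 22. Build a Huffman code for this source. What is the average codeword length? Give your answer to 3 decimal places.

2.468 bits/symbol

Probabilities are the counts divided by 111.
Repeatedly combine the two least-probable nodes; the expected code length is the sum of the merged weights.
merge 11/111 + 13/111 → 8/37
merge 14/111 + 14/111 → 28/111
merge 22/111 + 8/37 → 46/111
merge 28/111 + 1/3 → 65/111
merge 46/111 + 65/111 → 1
L = 8/37 + 28/111 + 46/111 + 65/111 + 1 = 274/111 ≈ 2.468 bits/symbol.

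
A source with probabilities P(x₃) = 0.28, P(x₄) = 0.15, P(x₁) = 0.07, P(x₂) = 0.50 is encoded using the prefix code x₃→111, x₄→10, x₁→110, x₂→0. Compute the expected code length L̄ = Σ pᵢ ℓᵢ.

1.85 bits/symbol

L̄ = Σ pᵢ·ℓᵢ = 0.28·3 + 0.15·2 + 0.07·3 + 0.50·1 = 1.85 bits/symbol.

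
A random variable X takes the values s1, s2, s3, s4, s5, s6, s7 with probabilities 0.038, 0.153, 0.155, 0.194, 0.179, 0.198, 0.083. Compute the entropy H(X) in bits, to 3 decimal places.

2.674 bits

H = −Σ pᵢ log₂ pᵢ.
−0.038·log₂(0.038) = 0.1793
−0.153·log₂(0.153) = 0.4144
−0.155·log₂(0.155) = 0.4169
−0.194·log₂(0.194) = 0.4590
−0.179·log₂(0.179) = 0.4443
−0.198·log₂(0.198) = 0.4626
−0.083·log₂(0.083) = 0.2980
Sum ≈ 2.6745 → 2.674 bits.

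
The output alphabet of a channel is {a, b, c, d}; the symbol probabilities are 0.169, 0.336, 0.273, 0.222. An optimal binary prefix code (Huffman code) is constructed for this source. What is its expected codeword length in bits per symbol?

2 bits/symbol

Repeatedly combine the two least-probable nodes; the expected code length is the sum of the merged weights.
merge 169/1000 + 111/500 → 391/1000
merge 273/1000 + 42/125 → 609/1000
merge 391/1000 + 609/1000 → 1
L = 391/1000 + 609/1000 + 1 = 2 bits/symbol.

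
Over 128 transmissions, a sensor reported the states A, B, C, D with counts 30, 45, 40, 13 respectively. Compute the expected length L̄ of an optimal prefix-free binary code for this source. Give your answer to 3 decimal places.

1.984 bits/symbol

Probabilities are the counts divided by 128.
Repeatedly combine the two least-probable nodes; the expected code length is the sum of the merged weights.
merge 13/128 + 15/64 → 43/128
merge 5/16 + 43/128 → 83/128
merge 45/128 + 83/128 → 1
L = 43/128 + 83/128 + 1 = 127/64 ≈ 1.984 bits/symbol.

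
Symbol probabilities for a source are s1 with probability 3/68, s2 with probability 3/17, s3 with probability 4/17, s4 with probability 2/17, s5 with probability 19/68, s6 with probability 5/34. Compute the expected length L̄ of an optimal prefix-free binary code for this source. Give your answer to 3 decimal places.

2.471 bits/symbol

Repeatedly combine the two least-probable nodes; the expected code length is the sum of the merged weights.
merge 3/68 + 2/17 → 11/68
merge 5/34 + 11/68 → 21/68
merge 3/17 + 4/17 → 7/17
merge 19/68 + 21/68 → 10/17
merge 7/17 + 10/17 → 1
L = 11/68 + 21/68 + 7/17 + 10/17 + 1 = 42/17 ≈ 2.471 bits/symbol.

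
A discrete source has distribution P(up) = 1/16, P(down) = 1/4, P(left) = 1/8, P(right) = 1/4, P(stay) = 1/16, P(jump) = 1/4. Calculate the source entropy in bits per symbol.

2.375 bits

Each probability is a power of 1/2, so log₂(1/p) is an integer.
H = Σ p·log₂(1/p) = 1/16·4 + 1/4·2 + 1/8·3 + 1/4·2 + 1/16·4 + 1/4·2 = 2.375 bits.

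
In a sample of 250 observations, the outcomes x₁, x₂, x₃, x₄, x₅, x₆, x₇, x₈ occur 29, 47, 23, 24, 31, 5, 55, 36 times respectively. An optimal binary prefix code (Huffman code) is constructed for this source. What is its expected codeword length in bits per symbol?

Probabilities are the counts divided by 250.
Repeatedly combine the two least-probable nodes; the expected code length is the sum of the merged weights.
merge 1/50 + 23/250 → 14/125
merge 12/125 + 14/125 → 26/125
merge 29/250 + 31/250 → 6/25
merge 18/125 + 47/250 → 83/250
merge 26/125 + 11/50 → 107/250
merge 6/25 + 83/250 → 143/250
merge 107/250 + 143/250 → 1
L = 14/125 + 26/125 + 6/25 + 83/250 + 107/250 + 143/250 + 1 = 723/250 = 2.892 bits/symbol.

2.892 bits/symbol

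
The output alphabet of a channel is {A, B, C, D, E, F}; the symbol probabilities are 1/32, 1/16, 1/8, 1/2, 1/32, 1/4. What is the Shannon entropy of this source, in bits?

Each probability is a power of 1/2, so log₂(1/p) is an integer.
H = Σ p·log₂(1/p) = 1/32·5 + 1/16·4 + 1/8·3 + 1/2·1 + 1/32·5 + 1/4·2 = 1.9375 bits.

1.9375 bits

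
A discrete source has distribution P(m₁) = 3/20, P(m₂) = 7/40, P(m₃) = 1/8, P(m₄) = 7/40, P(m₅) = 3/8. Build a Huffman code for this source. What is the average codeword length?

Repeatedly combine the two least-probable nodes; the expected code length is the sum of the merged weights.
merge 1/8 + 3/20 → 11/40
merge 7/40 + 7/40 → 7/20
merge 11/40 + 7/20 → 5/8
merge 3/8 + 5/8 → 1
L = 11/40 + 7/20 + 5/8 + 1 = 9/4 = 2.25 bits/symbol.

2.25 bits/symbol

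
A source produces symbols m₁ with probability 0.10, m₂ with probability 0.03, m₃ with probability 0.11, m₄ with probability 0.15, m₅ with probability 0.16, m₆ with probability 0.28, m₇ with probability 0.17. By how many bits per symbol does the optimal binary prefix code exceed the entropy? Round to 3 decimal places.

0.063 bits

Entropy H = −Σ p log₂ p ≈ 2.6166 bits.
Huffman merges: 3/100+1/10→13/100; 11/100+13/100→6/25; 3/20+4/25→31/100; 17/100+6/25→41/100; 7/25+31/100→59/100; 41/100+59/100→1. L = 67/25 ≈ 2.6800.
L − H = 2.6800 − 2.6166 = 0.063 bits.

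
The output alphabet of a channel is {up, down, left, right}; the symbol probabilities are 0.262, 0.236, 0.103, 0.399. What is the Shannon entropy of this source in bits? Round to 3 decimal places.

H = −Σ pᵢ log₂ pᵢ.
−0.262·log₂(0.262) = 0.5063
−0.236·log₂(0.236) = 0.4916
−0.103·log₂(0.103) = 0.3378
−0.399·log₂(0.399) = 0.5289
Sum ≈ 1.8646 → 1.865 bits.

1.865 bits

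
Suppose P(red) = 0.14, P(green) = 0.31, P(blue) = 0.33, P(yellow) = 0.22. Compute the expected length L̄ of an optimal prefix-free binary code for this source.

2 bits/symbol

Repeatedly combine the two least-probable nodes; the expected code length is the sum of the merged weights.
merge 7/50 + 11/50 → 9/25
merge 31/100 + 33/100 → 16/25
merge 9/25 + 16/25 → 1
L = 9/25 + 16/25 + 1 = 2 bits/symbol.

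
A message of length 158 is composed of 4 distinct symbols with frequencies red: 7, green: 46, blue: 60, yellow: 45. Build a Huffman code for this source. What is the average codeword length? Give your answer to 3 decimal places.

1.949 bits/symbol

Probabilities are the counts divided by 158.
Repeatedly combine the two least-probable nodes; the expected code length is the sum of the merged weights.
merge 7/158 + 45/158 → 26/79
merge 23/79 + 26/79 → 49/79
merge 30/79 + 49/79 → 1
L = 26/79 + 49/79 + 1 = 154/79 ≈ 1.949 bits/symbol.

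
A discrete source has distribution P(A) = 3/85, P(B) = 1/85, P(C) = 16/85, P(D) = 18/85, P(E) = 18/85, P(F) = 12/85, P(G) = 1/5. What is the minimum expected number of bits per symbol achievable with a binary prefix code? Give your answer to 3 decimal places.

Repeatedly combine the two least-probable nodes; the expected code length is the sum of the merged weights.
merge 1/85 + 3/85 → 4/85
merge 4/85 + 12/85 → 16/85
merge 16/85 + 16/85 → 32/85
merge 1/5 + 18/85 → 7/17
merge 18/85 + 32/85 → 10/17
merge 7/17 + 10/17 → 1
L = 4/85 + 16/85 + 32/85 + 7/17 + 10/17 + 1 = 222/85 ≈ 2.612 bits/symbol.

2.612 bits/symbol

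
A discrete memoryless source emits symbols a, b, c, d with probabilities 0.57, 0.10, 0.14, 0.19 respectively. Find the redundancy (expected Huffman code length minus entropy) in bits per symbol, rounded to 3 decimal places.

Entropy H = −Σ p log₂ p ≈ 1.6468 bits.
Huffman merges: 1/10+7/50→6/25; 19/100+6/25→43/100; 43/100+57/100→1. L = 167/100 ≈ 1.6700.
L − H = 1.6700 − 1.6468 = 0.023 bits.

0.023 bits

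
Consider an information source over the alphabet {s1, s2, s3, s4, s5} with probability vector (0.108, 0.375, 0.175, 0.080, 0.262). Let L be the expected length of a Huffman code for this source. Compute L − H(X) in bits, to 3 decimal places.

Entropy H = −Σ p log₂ p ≈ 2.1153 bits.
Huffman merges: 2/25+27/250→47/250; 7/40+47/250→363/1000; 131/500+363/1000→5/8; 3/8+5/8→1. L = 272/125 ≈ 2.1760.
L − H = 2.1760 − 2.1153 = 0.061 bits.

0.061 bits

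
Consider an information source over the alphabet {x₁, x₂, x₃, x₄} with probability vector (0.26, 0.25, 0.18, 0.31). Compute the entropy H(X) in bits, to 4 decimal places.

1.9744 bits

H = −Σ pᵢ log₂ pᵢ.
−0.26·log₂(0.26) = 0.5053
−0.25·log₂(0.25) = 0.5000
−0.18·log₂(0.18) = 0.4453
−0.31·log₂(0.31) = 0.5238
Sum ≈ 1.9744 → 1.9744 bits.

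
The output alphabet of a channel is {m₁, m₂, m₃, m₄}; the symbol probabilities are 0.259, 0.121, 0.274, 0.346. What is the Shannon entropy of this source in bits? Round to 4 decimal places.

H = −Σ pᵢ log₂ pᵢ.
−0.259·log₂(0.259) = 0.5048
−0.121·log₂(0.121) = 0.3687
−0.274·log₂(0.274) = 0.5118
−0.346·log₂(0.346) = 0.5298
Sum ≈ 1.9150 → 1.9150 bits.

1.9150 bits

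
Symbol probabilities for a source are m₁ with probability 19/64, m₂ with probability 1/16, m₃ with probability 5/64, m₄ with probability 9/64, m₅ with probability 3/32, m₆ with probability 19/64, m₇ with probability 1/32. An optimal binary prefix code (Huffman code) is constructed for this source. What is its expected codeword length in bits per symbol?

2.5 bits/symbol

Repeatedly combine the two least-probable nodes; the expected code length is the sum of the merged weights.
merge 1/32 + 1/16 → 3/32
merge 5/64 + 3/32 → 11/64
merge 3/32 + 9/64 → 15/64
merge 11/64 + 15/64 → 13/32
merge 19/64 + 19/64 → 19/32
merge 13/32 + 19/32 → 1
L = 3/32 + 11/64 + 15/64 + 13/32 + 19/32 + 1 = 5/2 = 2.5 bits/symbol.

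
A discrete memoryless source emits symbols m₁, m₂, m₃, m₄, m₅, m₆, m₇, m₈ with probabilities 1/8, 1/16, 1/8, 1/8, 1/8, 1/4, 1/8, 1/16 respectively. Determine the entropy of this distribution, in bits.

Each probability is a power of 1/2, so log₂(1/p) is an integer.
H = Σ p·log₂(1/p) = 1/8·3 + 1/16·4 + 1/8·3 + 1/8·3 + 1/8·3 + 1/4·2 + 1/8·3 + 1/16·4 = 2.875 bits.

2.875 bits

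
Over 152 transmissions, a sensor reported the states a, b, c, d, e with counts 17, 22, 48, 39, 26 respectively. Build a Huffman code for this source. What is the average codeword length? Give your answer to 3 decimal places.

2.257 bits/symbol

Probabilities are the counts divided by 152.
Repeatedly combine the two least-probable nodes; the expected code length is the sum of the merged weights.
merge 17/152 + 11/76 → 39/152
merge 13/76 + 39/152 → 65/152
merge 39/152 + 6/19 → 87/152
merge 65/152 + 87/152 → 1
L = 39/152 + 65/152 + 87/152 + 1 = 343/152 ≈ 2.257 bits/symbol.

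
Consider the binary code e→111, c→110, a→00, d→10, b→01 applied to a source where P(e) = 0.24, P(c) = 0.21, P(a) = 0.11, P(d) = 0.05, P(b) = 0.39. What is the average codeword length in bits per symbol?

L̄ = Σ pᵢ·ℓᵢ = 0.24·3 + 0.21·3 + 0.11·2 + 0.05·2 + 0.39·2 = 2.45 bits/symbol.

2.45 bits/symbol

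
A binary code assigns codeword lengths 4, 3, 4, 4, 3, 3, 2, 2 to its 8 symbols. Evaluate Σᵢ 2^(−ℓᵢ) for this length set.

1.0625

With common denominator 2^4 = 16: Σ 2^(−ℓᵢ) = 1/16 + 2/16 + 1/16 + 1/16 + 2/16 + 2/16 + 4/16 + 4/16 = 17/16 = 1.0625.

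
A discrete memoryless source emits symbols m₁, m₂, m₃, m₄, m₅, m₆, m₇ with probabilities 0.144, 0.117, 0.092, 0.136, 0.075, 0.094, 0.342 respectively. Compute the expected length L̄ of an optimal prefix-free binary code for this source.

Repeatedly combine the two least-probable nodes; the expected code length is the sum of the merged weights.
merge 3/40 + 23/250 → 167/1000
merge 47/500 + 117/1000 → 211/1000
merge 17/125 + 18/125 → 7/25
merge 167/1000 + 211/1000 → 189/500
merge 7/25 + 171/500 → 311/500
merge 189/500 + 311/500 → 1
L = 167/1000 + 211/1000 + 7/25 + 189/500 + 311/500 + 1 = 1329/500 = 2.658 bits/symbol.

2.658 bits/symbol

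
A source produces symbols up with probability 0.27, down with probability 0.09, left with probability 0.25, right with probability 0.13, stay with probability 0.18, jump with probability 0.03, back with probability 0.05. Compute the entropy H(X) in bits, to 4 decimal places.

2.5185 bits

H = −Σ pᵢ log₂ pᵢ.
−0.27·log₂(0.27) = 0.5100
−0.09·log₂(0.09) = 0.3127
−0.25·log₂(0.25) = 0.5000
−0.13·log₂(0.13) = 0.3826
−0.18·log₂(0.18) = 0.4453
−0.03·log₂(0.03) = 0.1518
−0.05·log₂(0.05) = 0.2161
Sum ≈ 2.5185 → 2.5185 bits.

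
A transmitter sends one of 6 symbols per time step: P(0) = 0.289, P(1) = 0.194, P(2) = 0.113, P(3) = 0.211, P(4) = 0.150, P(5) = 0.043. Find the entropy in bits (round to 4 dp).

H = −Σ pᵢ log₂ pᵢ.
−0.289·log₂(0.289) = 0.5176
−0.194·log₂(0.194) = 0.4590
−0.113·log₂(0.113) = 0.3555
−0.211·log₂(0.211) = 0.4736
−0.150·log₂(0.150) = 0.4105
−0.043·log₂(0.043) = 0.1952
Sum ≈ 2.4114 → 2.4114 bits.

2.4114 bits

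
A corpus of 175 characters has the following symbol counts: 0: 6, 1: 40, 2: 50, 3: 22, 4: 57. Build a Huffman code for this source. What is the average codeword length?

Probabilities are the counts divided by 175.
Repeatedly combine the two least-probable nodes; the expected code length is the sum of the merged weights.
merge 6/175 + 22/175 → 4/25
merge 4/25 + 8/35 → 68/175
merge 2/7 + 57/175 → 107/175
merge 68/175 + 107/175 → 1
L = 4/25 + 68/175 + 107/175 + 1 = 54/25 = 2.16 bits/symbol.

2.16 bits/symbol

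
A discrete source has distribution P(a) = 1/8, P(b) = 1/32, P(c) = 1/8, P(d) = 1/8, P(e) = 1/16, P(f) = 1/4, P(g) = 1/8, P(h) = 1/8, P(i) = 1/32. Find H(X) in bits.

Each probability is a power of 1/2, so log₂(1/p) is an integer.
H = Σ p·log₂(1/p) = 1/8·3 + 1/32·5 + 1/8·3 + 1/8·3 + 1/16·4 + 1/4·2 + 1/8·3 + 1/8·3 + 1/32·5 = 2.9375 bits.

2.9375 bits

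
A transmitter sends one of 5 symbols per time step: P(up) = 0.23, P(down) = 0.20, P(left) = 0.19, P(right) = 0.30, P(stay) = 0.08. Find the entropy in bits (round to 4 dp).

2.2199 bits

H = −Σ pᵢ log₂ pᵢ.
−0.23·log₂(0.23) = 0.4877
−0.20·log₂(0.20) = 0.4644
−0.19·log₂(0.19) = 0.4552
−0.30·log₂(0.30) = 0.5211
−0.08·log₂(0.08) = 0.2915
Sum ≈ 2.2199 → 2.2199 bits.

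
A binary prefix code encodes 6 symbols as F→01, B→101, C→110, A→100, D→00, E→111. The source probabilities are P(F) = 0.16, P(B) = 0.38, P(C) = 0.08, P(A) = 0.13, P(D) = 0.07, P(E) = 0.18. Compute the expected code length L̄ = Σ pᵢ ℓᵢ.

L̄ = Σ pᵢ·ℓᵢ = 0.16·2 + 0.38·3 + 0.08·3 + 0.13·3 + 0.07·2 + 0.18·3 = 2.77 bits/symbol.

2.77 bits/symbol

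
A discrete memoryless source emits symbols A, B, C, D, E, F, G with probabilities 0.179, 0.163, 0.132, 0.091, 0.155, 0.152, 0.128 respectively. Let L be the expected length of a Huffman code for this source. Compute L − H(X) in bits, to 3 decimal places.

Entropy H = −Σ p log₂ p ≈ 2.7808 bits.
Huffman merges: 91/1000+16/125→219/1000; 33/250+19/125→71/250; 31/200+163/1000→159/500; 179/1000+219/1000→199/500; 71/250+159/500→301/500; 199/500+301/500→1. L = 2821/1000 ≈ 2.8210.
L − H = 2.8210 − 2.7808 = 0.040 bits.

0.040 bits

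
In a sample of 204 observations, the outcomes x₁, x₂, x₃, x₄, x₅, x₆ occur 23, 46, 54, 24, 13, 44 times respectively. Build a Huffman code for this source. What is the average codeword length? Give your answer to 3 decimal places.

Probabilities are the counts divided by 204.
Repeatedly combine the two least-probable nodes; the expected code length is the sum of the merged weights.
merge 13/204 + 23/204 → 3/17
merge 2/17 + 3/17 → 5/17
merge 11/51 + 23/102 → 15/34
merge 9/34 + 5/17 → 19/34
merge 15/34 + 19/34 → 1
L = 3/17 + 5/17 + 15/34 + 19/34 + 1 = 42/17 ≈ 2.471 bits/symbol.

2.471 bits/symbol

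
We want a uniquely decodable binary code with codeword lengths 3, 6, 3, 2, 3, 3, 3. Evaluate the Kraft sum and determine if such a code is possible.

With common denominator 2^6 = 64: Σ 2^(−ℓᵢ) = 8/64 + 1/64 + 8/64 + 16/64 + 8/64 + 8/64 + 8/64 = 57/64 = 0.890625.
Kraft's inequality requires Σ ≤ 1; here Σ = 0.890625 ≤ 1, so such a prefix code exists.

0.890625; yes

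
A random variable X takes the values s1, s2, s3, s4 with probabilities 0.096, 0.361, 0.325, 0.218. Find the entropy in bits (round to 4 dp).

H = −Σ pᵢ log₂ pᵢ.
−0.096·log₂(0.096) = 0.3246
−0.361·log₂(0.361) = 0.5306
−0.325·log₂(0.325) = 0.5270
−0.218·log₂(0.218) = 0.4791
Sum ≈ 1.8613 → 1.8613 bits.

1.8613 bits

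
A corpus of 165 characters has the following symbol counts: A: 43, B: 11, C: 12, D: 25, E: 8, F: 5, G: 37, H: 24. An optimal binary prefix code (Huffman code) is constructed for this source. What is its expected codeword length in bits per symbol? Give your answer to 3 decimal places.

Probabilities are the counts divided by 165.
Repeatedly combine the two least-probable nodes; the expected code length is the sum of the merged weights.
merge 1/33 + 8/165 → 13/165
merge 1/15 + 4/55 → 23/165
merge 13/165 + 23/165 → 12/55
merge 8/55 + 5/33 → 49/165
merge 12/55 + 37/165 → 73/165
merge 43/165 + 49/165 → 92/165
merge 73/165 + 92/165 → 1
L = 13/165 + 23/165 + 12/55 + 49/165 + 73/165 + 92/165 + 1 = 41/15 ≈ 2.733 bits/symbol.

2.733 bits/symbol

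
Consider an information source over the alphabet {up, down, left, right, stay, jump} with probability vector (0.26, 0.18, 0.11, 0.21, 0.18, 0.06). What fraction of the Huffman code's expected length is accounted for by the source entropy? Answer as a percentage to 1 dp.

Entropy H = −Σ p log₂ p ≈ 2.4625 bits.
Huffman merges: 3/50+11/100→17/100; 17/100+9/50→7/20; 9/50+21/100→39/100; 13/50+7/20→61/100; 39/100+61/100→1. L = 63/25 ≈ 2.5200.
Efficiency = H/L = 2.4625/2.5200 = 97.7%.

97.7%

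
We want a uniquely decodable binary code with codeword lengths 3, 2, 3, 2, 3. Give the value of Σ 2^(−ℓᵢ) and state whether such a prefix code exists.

With common denominator 2^3 = 8: Σ 2^(−ℓᵢ) = 1/8 + 2/8 + 1/8 + 2/8 + 1/8 = 7/8 = 0.875.
Kraft's inequality requires Σ ≤ 1; here Σ = 0.875 ≤ 1, so such a prefix code exists.

0.875; yes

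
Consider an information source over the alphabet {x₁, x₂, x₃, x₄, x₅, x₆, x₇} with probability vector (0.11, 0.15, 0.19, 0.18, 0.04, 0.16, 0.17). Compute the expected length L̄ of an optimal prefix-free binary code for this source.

2.78 bits/symbol

Repeatedly combine the two least-probable nodes; the expected code length is the sum of the merged weights.
merge 1/25 + 11/100 → 3/20
merge 3/20 + 3/20 → 3/10
merge 4/25 + 17/100 → 33/100
merge 9/50 + 19/100 → 37/100
merge 3/10 + 33/100 → 63/100
merge 37/100 + 63/100 → 1
L = 3/20 + 3/10 + 33/100 + 37/100 + 63/100 + 1 = 139/50 = 2.78 bits/symbol.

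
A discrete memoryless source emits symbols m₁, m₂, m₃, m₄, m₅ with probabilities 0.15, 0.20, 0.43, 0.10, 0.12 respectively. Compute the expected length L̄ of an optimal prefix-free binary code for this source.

Repeatedly combine the two least-probable nodes; the expected code length is the sum of the merged weights.
merge 1/10 + 3/25 → 11/50
merge 3/20 + 1/5 → 7/20
merge 11/50 + 7/20 → 57/100
merge 43/100 + 57/100 → 1
L = 11/50 + 7/20 + 57/100 + 1 = 107/50 = 2.14 bits/symbol.

2.14 bits/symbol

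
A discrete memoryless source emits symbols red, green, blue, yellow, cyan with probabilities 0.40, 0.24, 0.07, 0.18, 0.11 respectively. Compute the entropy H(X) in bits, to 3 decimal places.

2.087 bits

H = −Σ pᵢ log₂ pᵢ.
−0.40·log₂(0.40) = 0.5288
−0.24·log₂(0.24) = 0.4941
−0.07·log₂(0.07) = 0.2686
−0.18·log₂(0.18) = 0.4453
−0.11·log₂(0.11) = 0.3503
Sum ≈ 2.0871 → 2.087 bits.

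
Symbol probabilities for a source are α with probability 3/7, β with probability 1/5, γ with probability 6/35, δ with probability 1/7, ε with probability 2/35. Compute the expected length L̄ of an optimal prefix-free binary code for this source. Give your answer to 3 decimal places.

2.143 bits/symbol

Repeatedly combine the two least-probable nodes; the expected code length is the sum of the merged weights.
merge 2/35 + 1/7 → 1/5
merge 6/35 + 1/5 → 13/35
merge 1/5 + 13/35 → 4/7
merge 3/7 + 4/7 → 1
L = 1/5 + 13/35 + 4/7 + 1 = 15/7 ≈ 2.143 bits/symbol.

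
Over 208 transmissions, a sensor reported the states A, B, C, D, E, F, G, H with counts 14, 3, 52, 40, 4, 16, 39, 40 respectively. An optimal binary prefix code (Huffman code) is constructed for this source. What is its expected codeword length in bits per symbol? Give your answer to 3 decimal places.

Probabilities are the counts divided by 208.
Repeatedly combine the two least-probable nodes; the expected code length is the sum of the merged weights.
merge 3/208 + 1/52 → 7/208
merge 7/208 + 7/104 → 21/208
merge 1/13 + 21/208 → 37/208
merge 37/208 + 3/16 → 19/52
merge 5/26 + 5/26 → 5/13
merge 1/4 + 19/52 → 8/13
merge 5/13 + 8/13 → 1
L = 7/208 + 21/208 + 37/208 + 19/52 + 5/13 + 8/13 + 1 = 557/208 ≈ 2.678 bits/symbol.

2.678 bits/symbol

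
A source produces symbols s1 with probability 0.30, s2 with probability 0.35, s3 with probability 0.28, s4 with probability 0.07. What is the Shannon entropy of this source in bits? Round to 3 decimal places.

H = −Σ pᵢ log₂ pᵢ.
−0.30·log₂(0.30) = 0.5211
−0.35·log₂(0.35) = 0.5301
−0.28·log₂(0.28) = 0.5142
−0.07·log₂(0.07) = 0.2686
Sum ≈ 1.8340 → 1.834 bits.

1.834 bits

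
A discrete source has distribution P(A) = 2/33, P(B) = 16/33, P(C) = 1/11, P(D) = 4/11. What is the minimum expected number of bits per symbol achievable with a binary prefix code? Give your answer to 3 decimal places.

Repeatedly combine the two least-probable nodes; the expected code length is the sum of the merged weights.
merge 2/33 + 1/11 → 5/33
merge 5/33 + 4/11 → 17/33
merge 16/33 + 17/33 → 1
L = 5/33 + 17/33 + 1 = 5/3 ≈ 1.667 bits/symbol.

1.667 bits/symbol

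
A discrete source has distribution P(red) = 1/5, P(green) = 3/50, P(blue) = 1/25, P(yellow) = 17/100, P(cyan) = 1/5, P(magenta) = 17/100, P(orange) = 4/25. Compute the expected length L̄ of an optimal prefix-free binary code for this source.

2.7 bits/symbol

Repeatedly combine the two least-probable nodes; the expected code length is the sum of the merged weights.
merge 1/25 + 3/50 → 1/10
merge 1/10 + 4/25 → 13/50
merge 17/100 + 17/100 → 17/50
merge 1/5 + 1/5 → 2/5
merge 13/50 + 17/50 → 3/5
merge 2/5 + 3/5 → 1
L = 1/10 + 13/50 + 17/50 + 2/5 + 3/5 + 1 = 27/10 = 2.7 bits/symbol.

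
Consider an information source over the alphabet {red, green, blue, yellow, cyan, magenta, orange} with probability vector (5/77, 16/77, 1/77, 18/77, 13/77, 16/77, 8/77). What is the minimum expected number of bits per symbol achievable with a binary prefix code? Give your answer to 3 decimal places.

2.610 bits/symbol

Repeatedly combine the two least-probable nodes; the expected code length is the sum of the merged weights.
merge 1/77 + 5/77 → 6/77
merge 6/77 + 8/77 → 2/11
merge 13/77 + 2/11 → 27/77
merge 16/77 + 16/77 → 32/77
merge 18/77 + 27/77 → 45/77
merge 32/77 + 45/77 → 1
L = 6/77 + 2/11 + 27/77 + 32/77 + 45/77 + 1 = 201/77 ≈ 2.610 bits/symbol.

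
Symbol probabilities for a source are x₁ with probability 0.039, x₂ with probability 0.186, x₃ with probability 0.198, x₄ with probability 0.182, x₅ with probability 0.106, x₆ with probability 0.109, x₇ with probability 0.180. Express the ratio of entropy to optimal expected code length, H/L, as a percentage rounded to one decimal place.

97.1%

Entropy H = −Σ p log₂ p ≈ 2.6809 bits.
Huffman merges: 39/1000+53/500→29/200; 109/1000+29/200→127/500; 9/50+91/500→181/500; 93/500+99/500→48/125; 127/500+181/500→77/125; 48/125+77/125→1. L = 2761/1000 ≈ 2.7610.
Efficiency = H/L = 2.6809/2.7610 = 97.1%.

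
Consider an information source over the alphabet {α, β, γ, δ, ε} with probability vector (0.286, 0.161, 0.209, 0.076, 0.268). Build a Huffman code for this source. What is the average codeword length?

2.237 bits/symbol

Repeatedly combine the two least-probable nodes; the expected code length is the sum of the merged weights.
merge 19/250 + 161/1000 → 237/1000
merge 209/1000 + 237/1000 → 223/500
merge 67/250 + 143/500 → 277/500
merge 223/500 + 277/500 → 1
L = 237/1000 + 223/500 + 277/500 + 1 = 2237/1000 = 2.237 bits/symbol.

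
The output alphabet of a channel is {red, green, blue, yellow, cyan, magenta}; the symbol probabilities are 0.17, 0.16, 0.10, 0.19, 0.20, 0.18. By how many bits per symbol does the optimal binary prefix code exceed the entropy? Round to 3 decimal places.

0.055 bits

Entropy H = −Σ p log₂ p ≈ 2.5547 bits.
Huffman merges: 1/10+4/25→13/50; 17/100+9/50→7/20; 19/100+1/5→39/100; 13/50+7/20→61/100; 39/100+61/100→1. L = 261/100 ≈ 2.6100.
L − H = 2.6100 − 2.5547 = 0.055 bits.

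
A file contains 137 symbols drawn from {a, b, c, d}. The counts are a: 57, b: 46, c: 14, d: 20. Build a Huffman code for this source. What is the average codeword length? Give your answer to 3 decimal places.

1.832 bits/symbol

Probabilities are the counts divided by 137.
Repeatedly combine the two least-probable nodes; the expected code length is the sum of the merged weights.
merge 14/137 + 20/137 → 34/137
merge 34/137 + 46/137 → 80/137
merge 57/137 + 80/137 → 1
L = 34/137 + 80/137 + 1 = 251/137 ≈ 1.832 bits/symbol.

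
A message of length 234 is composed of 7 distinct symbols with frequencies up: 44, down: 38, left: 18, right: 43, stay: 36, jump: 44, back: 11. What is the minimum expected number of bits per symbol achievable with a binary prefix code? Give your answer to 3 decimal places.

Probabilities are the counts divided by 234.
Repeatedly combine the two least-probable nodes; the expected code length is the sum of the merged weights.
merge 11/234 + 1/13 → 29/234
merge 29/234 + 2/13 → 5/18
merge 19/117 + 43/234 → 9/26
merge 22/117 + 22/117 → 44/117
merge 5/18 + 9/26 → 73/117
merge 44/117 + 73/117 → 1
L = 29/234 + 5/18 + 9/26 + 44/117 + 73/117 + 1 = 643/234 ≈ 2.748 bits/symbol.

2.748 bits/symbol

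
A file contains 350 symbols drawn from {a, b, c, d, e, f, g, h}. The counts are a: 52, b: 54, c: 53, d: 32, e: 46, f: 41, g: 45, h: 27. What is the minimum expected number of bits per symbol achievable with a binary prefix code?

Probabilities are the counts divided by 350.
Repeatedly combine the two least-probable nodes; the expected code length is the sum of the merged weights.
merge 27/350 + 16/175 → 59/350
merge 41/350 + 9/70 → 43/175
merge 23/175 + 26/175 → 7/25
merge 53/350 + 27/175 → 107/350
merge 59/350 + 43/175 → 29/70
merge 7/25 + 107/350 → 41/70
merge 29/70 + 41/70 → 1
L = 59/350 + 43/175 + 7/25 + 107/350 + 29/70 + 41/70 + 1 = 3 bits/symbol.

3 bits/symbol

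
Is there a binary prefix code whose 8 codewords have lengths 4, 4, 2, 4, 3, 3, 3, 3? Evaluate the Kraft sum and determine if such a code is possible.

With common denominator 2^4 = 16: Σ 2^(−ℓᵢ) = 1/16 + 1/16 + 4/16 + 1/16 + 2/16 + 2/16 + 2/16 + 2/16 = 15/16 = 0.9375.
Kraft's inequality requires Σ ≤ 1; here Σ = 0.9375 ≤ 1, so such a prefix code exists.

0.9375; yes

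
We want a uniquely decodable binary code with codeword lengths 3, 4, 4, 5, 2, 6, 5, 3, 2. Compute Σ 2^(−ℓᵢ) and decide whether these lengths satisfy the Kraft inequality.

0.953125; yes

With common denominator 2^6 = 64: Σ 2^(−ℓᵢ) = 8/64 + 4/64 + 4/64 + 2/64 + 16/64 + 1/64 + 2/64 + 8/64 + 16/64 = 61/64 = 0.953125.
Kraft's inequality requires Σ ≤ 1; here Σ = 0.953125 ≤ 1, so such a prefix code exists.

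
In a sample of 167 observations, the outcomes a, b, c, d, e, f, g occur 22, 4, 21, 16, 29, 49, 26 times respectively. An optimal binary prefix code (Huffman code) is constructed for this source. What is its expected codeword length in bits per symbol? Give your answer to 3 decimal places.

2.653 bits/symbol

Probabilities are the counts divided by 167.
Repeatedly combine the two least-probable nodes; the expected code length is the sum of the merged weights.
merge 4/167 + 16/167 → 20/167
merge 20/167 + 21/167 → 41/167
merge 22/167 + 26/167 → 48/167
merge 29/167 + 41/167 → 70/167
merge 48/167 + 49/167 → 97/167
merge 70/167 + 97/167 → 1
L = 20/167 + 41/167 + 48/167 + 70/167 + 97/167 + 1 = 443/167 ≈ 2.653 bits/symbol.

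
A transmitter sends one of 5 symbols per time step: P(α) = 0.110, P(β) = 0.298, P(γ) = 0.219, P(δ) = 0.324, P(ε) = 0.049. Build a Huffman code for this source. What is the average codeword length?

Repeatedly combine the two least-probable nodes; the expected code length is the sum of the merged weights.
merge 49/1000 + 11/100 → 159/1000
merge 159/1000 + 219/1000 → 189/500
merge 149/500 + 81/250 → 311/500
merge 189/500 + 311/500 → 1
L = 159/1000 + 189/500 + 311/500 + 1 = 2159/1000 = 2.159 bits/symbol.

2.159 bits/symbol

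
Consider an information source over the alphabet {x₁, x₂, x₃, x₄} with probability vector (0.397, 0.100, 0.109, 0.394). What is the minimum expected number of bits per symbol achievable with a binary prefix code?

Repeatedly combine the two least-probable nodes; the expected code length is the sum of the merged weights.
merge 1/10 + 109/1000 → 209/1000
merge 209/1000 + 197/500 → 603/1000
merge 397/1000 + 603/1000 → 1
L = 209/1000 + 603/1000 + 1 = 453/250 = 1.812 bits/symbol.

1.812 bits/symbol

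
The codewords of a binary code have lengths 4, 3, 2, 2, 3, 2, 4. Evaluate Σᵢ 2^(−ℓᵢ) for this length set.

1.125

With common denominator 2^4 = 16: Σ 2^(−ℓᵢ) = 1/16 + 2/16 + 4/16 + 4/16 + 2/16 + 4/16 + 1/16 = 18/16 = 1.125.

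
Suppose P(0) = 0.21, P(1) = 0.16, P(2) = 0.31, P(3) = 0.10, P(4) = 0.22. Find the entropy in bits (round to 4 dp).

2.2324 bits

H = −Σ pᵢ log₂ pᵢ.
−0.21·log₂(0.21) = 0.4728
−0.16·log₂(0.16) = 0.4230
−0.31·log₂(0.31) = 0.5238
−0.10·log₂(0.10) = 0.3322
−0.22·log₂(0.22) = 0.4806
Sum ≈ 2.2324 → 2.2324 bits.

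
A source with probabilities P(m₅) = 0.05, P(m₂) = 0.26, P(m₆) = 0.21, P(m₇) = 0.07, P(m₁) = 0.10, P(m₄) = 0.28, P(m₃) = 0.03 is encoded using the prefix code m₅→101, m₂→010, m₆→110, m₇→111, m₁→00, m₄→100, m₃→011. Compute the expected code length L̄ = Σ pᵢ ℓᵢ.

2.9 bits/symbol

L̄ = Σ pᵢ·ℓᵢ = 0.05·3 + 0.26·3 + 0.21·3 + 0.07·3 + 0.10·2 + 0.28·3 + 0.03·3 = 2.9 bits/symbol.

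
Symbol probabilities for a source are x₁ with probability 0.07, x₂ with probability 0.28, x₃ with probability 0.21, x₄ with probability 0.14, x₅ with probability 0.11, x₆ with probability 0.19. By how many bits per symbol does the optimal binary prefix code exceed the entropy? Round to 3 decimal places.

Entropy H = −Σ p log₂ p ≈ 2.4582 bits.
Huffman merges: 7/100+11/100→9/50; 7/50+9/50→8/25; 19/100+21/100→2/5; 7/25+8/25→3/5; 2/5+3/5→1. L = 5/2 ≈ 2.5000.
L − H = 2.5000 − 2.4582 = 0.042 bits.

0.042 bits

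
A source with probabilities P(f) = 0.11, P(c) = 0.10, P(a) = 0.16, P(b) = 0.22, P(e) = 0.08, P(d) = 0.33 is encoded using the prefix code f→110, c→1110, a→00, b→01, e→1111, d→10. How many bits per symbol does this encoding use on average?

2.47 bits/symbol

L̄ = Σ pᵢ·ℓᵢ = 0.11·3 + 0.10·4 + 0.16·2 + 0.22·2 + 0.08·4 + 0.33·2 = 2.47 bits/symbol.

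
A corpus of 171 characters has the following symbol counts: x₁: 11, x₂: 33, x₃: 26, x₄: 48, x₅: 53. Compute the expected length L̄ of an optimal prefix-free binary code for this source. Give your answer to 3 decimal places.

2.216 bits/symbol

Probabilities are the counts divided by 171.
Repeatedly combine the two least-probable nodes; the expected code length is the sum of the merged weights.
merge 11/171 + 26/171 → 37/171
merge 11/57 + 37/171 → 70/171
merge 16/57 + 53/171 → 101/171
merge 70/171 + 101/171 → 1
L = 37/171 + 70/171 + 101/171 + 1 = 379/171 ≈ 2.216 bits/symbol.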